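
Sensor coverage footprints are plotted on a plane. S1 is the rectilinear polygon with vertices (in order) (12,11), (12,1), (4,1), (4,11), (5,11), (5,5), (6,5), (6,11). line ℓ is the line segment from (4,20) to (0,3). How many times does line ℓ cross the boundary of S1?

The segment lies entirely outside S1 and never meets its boundary.

0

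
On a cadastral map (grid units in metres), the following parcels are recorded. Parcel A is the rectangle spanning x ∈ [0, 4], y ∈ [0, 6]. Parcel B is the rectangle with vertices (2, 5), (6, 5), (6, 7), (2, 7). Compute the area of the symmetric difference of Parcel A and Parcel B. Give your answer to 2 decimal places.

28.00

|Parcel A∩Parcel B|: x∈[2,4], y∈[5,6] → 2·1 = 2.
|Parcel A △ Parcel B| = |Parcel A| + |Parcel B| − 2·|Parcel A∩Parcel B| = 24 + 8 − 4 = 28.00.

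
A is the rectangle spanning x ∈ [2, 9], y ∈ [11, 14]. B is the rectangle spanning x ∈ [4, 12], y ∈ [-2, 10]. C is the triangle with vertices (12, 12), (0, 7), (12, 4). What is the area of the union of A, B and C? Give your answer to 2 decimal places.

127.13

By inclusion–exclusion:
Individual areas: |A| = 21, |B| = 96, |C| = 48.
|A∩B| = 0 (no overlap).
|A∩C| = 0.
|B∩C| = 37.8667.
|A∩B∩C| = 0.
|A ∪ B ∪ C| = 165 − 37.8667 + 0 = 127.13.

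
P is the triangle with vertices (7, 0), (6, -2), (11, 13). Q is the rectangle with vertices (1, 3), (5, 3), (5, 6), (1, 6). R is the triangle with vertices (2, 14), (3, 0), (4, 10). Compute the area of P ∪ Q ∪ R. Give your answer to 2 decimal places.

24.19

By inclusion–exclusion:
Individual areas: |P| = 2.5, |Q| = 12, |R| = 12.
|P∩Q| = 0.
|P∩R| = 0.
|Q∩R| = 2.3143.
|P∩Q∩R| = 0.
|P ∪ Q ∪ R| = 26.5 − 2.3143 + 0 = 24.19.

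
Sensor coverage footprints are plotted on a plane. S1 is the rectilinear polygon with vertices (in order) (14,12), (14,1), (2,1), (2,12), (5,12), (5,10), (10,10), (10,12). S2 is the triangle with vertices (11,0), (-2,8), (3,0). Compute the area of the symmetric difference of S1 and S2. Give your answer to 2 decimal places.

|S1| = 122, |S2| = 32, |S1∩S2| = 16.6231.
|S1 △ S2| = |S1| + |S2| − 2·|S1∩S2| = 122 + 32 − 33.2462 = 120.75.

120.75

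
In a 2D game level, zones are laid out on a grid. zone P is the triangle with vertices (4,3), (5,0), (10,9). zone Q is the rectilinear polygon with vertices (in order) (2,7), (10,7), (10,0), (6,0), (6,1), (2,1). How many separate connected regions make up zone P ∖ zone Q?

2

zone P ∖ zone Q splits into 2 disjoint pieces (area 0.4444, area 0.8889).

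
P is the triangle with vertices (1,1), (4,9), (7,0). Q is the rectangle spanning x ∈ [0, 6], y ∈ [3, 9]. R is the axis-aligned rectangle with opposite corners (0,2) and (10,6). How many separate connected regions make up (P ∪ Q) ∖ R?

(P ∪ Q) ∖ R splits into 2 disjoint pieces (area 18, area 8.1458).

2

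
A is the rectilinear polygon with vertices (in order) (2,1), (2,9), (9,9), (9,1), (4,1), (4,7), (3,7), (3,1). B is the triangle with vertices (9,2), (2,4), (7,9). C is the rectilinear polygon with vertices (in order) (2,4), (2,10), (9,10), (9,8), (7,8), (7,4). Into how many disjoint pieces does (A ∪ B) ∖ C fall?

(A ∪ B) ∖ C is a single connected region.

1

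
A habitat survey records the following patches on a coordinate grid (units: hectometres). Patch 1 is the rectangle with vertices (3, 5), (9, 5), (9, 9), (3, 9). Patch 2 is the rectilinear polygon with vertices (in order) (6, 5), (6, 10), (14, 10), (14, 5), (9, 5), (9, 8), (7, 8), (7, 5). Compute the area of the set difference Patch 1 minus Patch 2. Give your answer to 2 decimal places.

|Patch 1| = 24, |Patch 1∩Patch 2| = 6.
|Patch 1 ∖ Patch 2| = |Patch 1| − |Patch 1∩Patch 2| = 24 − 6 = 18.00.

18.00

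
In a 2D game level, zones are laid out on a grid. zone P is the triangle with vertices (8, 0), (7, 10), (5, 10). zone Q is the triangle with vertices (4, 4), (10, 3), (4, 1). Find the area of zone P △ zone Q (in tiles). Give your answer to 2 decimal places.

17.58

|zone P| = 10, |zone Q| = 9, |zone P∩zone Q| = 0.7104.
|zone P △ zone Q| = |zone P| + |zone Q| − 2·|zone P∩zone Q| = 10 + 9 − 1.4209 = 17.58.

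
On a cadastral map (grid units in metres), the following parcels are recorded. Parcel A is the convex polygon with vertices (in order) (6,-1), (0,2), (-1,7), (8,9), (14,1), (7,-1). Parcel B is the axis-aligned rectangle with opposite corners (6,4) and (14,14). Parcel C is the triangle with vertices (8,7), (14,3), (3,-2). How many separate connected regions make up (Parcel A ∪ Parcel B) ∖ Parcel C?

2

(Parcel A ∪ Parcel B) ∖ Parcel C splits into 2 disjoint pieces (area 113.5857, area 9.4052).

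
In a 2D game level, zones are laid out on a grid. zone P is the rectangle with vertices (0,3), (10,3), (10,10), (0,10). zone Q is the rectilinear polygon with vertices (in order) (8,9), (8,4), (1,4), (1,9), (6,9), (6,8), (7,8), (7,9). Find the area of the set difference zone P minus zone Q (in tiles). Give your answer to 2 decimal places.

|zone P| = 70, |zone P∩zone Q| = 34.
|zone P ∖ zone Q| = |zone P| − |zone P∩zone Q| = 70 − 34 = 36.00.

36.00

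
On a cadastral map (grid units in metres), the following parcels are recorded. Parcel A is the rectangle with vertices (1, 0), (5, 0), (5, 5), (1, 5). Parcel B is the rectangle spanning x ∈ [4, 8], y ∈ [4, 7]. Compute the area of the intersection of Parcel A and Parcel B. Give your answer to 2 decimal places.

|Parcel A∩Parcel B|: x∈[4,5], y∈[4,5] → 1·1 = 1.

1.00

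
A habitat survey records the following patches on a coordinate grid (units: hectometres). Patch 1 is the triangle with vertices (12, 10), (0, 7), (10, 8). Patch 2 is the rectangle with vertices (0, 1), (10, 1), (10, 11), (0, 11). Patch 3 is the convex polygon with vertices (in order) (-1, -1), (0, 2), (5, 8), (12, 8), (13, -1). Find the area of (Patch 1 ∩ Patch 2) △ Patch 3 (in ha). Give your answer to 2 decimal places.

103.77

|Patch 1 ∩ Patch 2| = 7.5.
|(Patch 1 ∩ Patch 2) ∩ Patch 3| = 1.3636.
|(Patch 1 ∩ Patch 2) △ Patch 3| = 7.5 + 99 − 2.7273 = 103.77.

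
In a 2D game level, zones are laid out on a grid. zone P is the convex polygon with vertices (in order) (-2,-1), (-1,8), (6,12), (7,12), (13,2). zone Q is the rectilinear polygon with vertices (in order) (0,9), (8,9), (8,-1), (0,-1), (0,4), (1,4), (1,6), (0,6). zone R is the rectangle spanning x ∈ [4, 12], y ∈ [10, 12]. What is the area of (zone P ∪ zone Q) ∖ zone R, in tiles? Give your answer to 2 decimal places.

|zone P ∪ zone Q| = 129.7607.
|(zone P ∪ zone Q) ∩ zone R| = 6.0571.
|(zone P ∪ zone Q) ∖ zone R| = 129.7607 − 6.0571 = 123.70.

123.70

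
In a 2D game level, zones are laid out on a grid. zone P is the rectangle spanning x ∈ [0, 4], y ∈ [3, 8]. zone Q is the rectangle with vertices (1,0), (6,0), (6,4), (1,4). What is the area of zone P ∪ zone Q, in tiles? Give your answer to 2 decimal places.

37.00

By inclusion–exclusion:
Individual areas: |zone P| = 20, |zone Q| = 20.
|zone P∩zone Q|: x∈[1,4], y∈[3,4] → 3·1 = 3.
|zone P ∪ zone Q| = 40 − 3 = 37.00.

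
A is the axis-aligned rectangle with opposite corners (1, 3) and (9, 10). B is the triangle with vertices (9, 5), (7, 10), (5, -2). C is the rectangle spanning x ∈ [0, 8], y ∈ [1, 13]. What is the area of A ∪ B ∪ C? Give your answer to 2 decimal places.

104.82

By inclusion–exclusion:
Individual areas: |A| = 56, |B| = 17, |C| = 96.
|A∩B| = 11.9405.
|A∩C|: x∈[1,8], y∈[3,10] → 7·7 = 49.
|B∩C| = 13.0536.
|A∩B∩C| = 9.8155.
|A ∪ B ∪ C| = 169 − 73.994 + 9.8155 = 104.82.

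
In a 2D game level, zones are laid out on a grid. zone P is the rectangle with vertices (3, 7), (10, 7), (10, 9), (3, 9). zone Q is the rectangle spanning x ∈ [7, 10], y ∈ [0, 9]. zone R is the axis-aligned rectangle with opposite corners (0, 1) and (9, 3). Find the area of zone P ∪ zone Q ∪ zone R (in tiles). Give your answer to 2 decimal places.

By inclusion–exclusion:
Individual areas: |zone P| = 14, |zone Q| = 27, |zone R| = 18.
|zone P∩zone Q|: x∈[7,10], y∈[7,9] → 3·2 = 6.
|zone P∩zone R| = 0 (no overlap).
|zone Q∩zone R|: x∈[7,9], y∈[1,3] → 2·2 = 4.
|zone P∩zone Q∩zone R| = 0.
|zone P ∪ zone Q ∪ zone R| = 59 − 10 + 0 = 49.00.

49.00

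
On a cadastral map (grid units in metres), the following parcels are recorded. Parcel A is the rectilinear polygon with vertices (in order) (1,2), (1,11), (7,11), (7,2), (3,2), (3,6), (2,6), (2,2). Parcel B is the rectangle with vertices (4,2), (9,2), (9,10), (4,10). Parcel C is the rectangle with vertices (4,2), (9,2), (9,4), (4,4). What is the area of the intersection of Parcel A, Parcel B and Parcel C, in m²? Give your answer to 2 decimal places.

The intersection is the polygon with vertices (4,2), (4,4), (7,4), (7,2).
By the shoelace formula its area is 6.00.

6.00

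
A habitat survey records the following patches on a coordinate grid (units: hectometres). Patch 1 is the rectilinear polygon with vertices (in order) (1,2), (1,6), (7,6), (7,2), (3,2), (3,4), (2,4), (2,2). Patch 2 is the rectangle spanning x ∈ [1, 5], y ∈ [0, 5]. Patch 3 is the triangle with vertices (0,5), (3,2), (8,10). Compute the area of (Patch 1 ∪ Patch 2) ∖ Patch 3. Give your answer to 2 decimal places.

21.11

|Patch 1 ∪ Patch 2| = 32.
|(Patch 1 ∪ Patch 2) ∩ Patch 3| = 10.8875.
|(Patch 1 ∪ Patch 2) ∖ Patch 3| = 32 − 10.8875 = 21.11.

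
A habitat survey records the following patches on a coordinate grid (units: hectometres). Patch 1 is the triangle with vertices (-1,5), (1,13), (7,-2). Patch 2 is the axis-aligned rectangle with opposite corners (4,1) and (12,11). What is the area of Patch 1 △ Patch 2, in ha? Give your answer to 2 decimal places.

110.90

|Patch 1| = 39, |Patch 2| = 80, |Patch 1∩Patch 2| = 4.05.
|Patch 1 △ Patch 2| = |Patch 1| + |Patch 2| − 2·|Patch 1∩Patch 2| = 39 + 80 − 8.1 = 110.90.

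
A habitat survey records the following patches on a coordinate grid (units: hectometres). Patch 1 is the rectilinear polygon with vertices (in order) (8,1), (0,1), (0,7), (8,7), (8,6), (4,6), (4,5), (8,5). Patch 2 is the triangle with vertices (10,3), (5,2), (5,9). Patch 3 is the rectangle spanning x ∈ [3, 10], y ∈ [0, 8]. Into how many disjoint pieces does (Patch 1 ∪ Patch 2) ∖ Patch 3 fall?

2

(Patch 1 ∪ Patch 2) ∖ Patch 3 splits into 2 disjoint pieces (area 18, area 0.4167).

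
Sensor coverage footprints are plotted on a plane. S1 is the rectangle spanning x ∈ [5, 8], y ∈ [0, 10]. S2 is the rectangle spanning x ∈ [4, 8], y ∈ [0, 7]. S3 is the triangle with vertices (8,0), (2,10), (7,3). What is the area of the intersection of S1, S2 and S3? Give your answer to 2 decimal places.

2.80

The intersection is the polygon with vertices (5,5.8), (7,3), (8,0), (5,5).
By the shoelace formula its area is 2.80.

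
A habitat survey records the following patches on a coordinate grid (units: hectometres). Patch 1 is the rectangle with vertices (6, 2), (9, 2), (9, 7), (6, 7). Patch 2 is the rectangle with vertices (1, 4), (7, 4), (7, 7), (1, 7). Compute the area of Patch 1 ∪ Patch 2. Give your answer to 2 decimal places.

By inclusion–exclusion:
Individual areas: |Patch 1| = 15, |Patch 2| = 18.
|Patch 1∩Patch 2|: x∈[6,7], y∈[4,7] → 1·3 = 3.
|Patch 1 ∪ Patch 2| = 33 − 3 = 30.00.

30.00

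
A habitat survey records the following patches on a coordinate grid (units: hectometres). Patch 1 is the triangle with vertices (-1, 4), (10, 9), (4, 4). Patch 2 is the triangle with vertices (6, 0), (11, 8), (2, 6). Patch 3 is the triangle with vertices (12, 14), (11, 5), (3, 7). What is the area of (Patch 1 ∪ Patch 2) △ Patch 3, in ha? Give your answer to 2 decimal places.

|Patch 1 ∪ Patch 2| = 36.2679.
|(Patch 1 ∪ Patch 2) ∩ Patch 3| = 9.0897.
|(Patch 1 ∪ Patch 2) △ Patch 3| = 36.2679 + 37 − 18.1795 = 55.09.

55.09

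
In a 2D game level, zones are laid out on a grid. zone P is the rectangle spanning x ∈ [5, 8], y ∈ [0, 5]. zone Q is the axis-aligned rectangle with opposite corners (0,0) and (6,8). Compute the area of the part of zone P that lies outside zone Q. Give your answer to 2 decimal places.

|zone P∩zone Q|: x∈[5,6], y∈[0,5] → 1·5 = 5.
|zone P| = 15.
|zone P ∖ zone Q| = |zone P| − |zone P∩zone Q| = 15 − 5 = 10.00.

10.00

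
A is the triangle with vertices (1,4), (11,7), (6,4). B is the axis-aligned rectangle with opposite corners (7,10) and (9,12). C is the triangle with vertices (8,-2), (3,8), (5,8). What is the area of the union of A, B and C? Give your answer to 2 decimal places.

By inclusion–exclusion:
Individual areas: |A| = 7.5, |B| = 4, |C| = 10.
|A∩B| = 0.
|A∩C| = 1.624.
|B∩C| = 0.
|A∩B∩C| = 0.
|A ∪ B ∪ C| = 21.5 − 1.624 + 0 = 19.88.

19.88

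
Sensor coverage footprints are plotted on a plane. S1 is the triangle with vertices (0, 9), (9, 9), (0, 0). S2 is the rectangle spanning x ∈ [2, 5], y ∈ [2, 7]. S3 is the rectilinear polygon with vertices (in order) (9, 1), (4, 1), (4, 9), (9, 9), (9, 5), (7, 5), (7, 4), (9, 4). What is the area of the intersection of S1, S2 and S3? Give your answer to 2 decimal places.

The intersection is the polygon with vertices (5,7), (5,5), (4,4), (4,7).
By the shoelace formula its area is 2.50.

2.50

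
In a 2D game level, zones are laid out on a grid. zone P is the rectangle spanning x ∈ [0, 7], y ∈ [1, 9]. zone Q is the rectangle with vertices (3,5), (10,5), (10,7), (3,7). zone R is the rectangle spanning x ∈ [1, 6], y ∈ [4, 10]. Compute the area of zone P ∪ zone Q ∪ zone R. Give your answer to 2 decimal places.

By inclusion–exclusion:
Individual areas: |zone P| = 56, |zone Q| = 14, |zone R| = 30.
|zone P∩zone Q|: x∈[3,7], y∈[5,7] → 4·2 = 8.
|zone P∩zone R|: x∈[1,6], y∈[4,9] → 5·5 = 25.
|zone Q∩zone R|: x∈[3,6], y∈[5,7] → 3·2 = 6.
|zone P∩zone Q∩zone R| = 6.
|zone P ∪ zone Q ∪ zone R| = 100 − 39 + 6 = 67.00.

67.00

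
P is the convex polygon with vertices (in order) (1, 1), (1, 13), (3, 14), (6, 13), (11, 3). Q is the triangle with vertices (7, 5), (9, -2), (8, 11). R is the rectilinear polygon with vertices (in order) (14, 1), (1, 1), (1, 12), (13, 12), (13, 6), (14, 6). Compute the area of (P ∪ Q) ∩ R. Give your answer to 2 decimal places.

81.30

|P ∪ Q| = 89.9898.
|(P ∪ Q) ∩ R| = 81.30.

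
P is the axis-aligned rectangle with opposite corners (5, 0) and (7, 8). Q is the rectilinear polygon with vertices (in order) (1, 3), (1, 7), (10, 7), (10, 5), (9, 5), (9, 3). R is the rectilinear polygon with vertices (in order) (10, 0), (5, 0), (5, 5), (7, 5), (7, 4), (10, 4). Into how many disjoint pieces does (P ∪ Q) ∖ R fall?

(P ∪ Q) ∖ R is a single connected region.

1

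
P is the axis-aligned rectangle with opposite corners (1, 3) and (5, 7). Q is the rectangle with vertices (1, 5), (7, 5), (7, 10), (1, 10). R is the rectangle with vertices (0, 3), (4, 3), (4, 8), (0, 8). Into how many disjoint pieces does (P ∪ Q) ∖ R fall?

(P ∪ Q) ∖ R is a single connected region.

1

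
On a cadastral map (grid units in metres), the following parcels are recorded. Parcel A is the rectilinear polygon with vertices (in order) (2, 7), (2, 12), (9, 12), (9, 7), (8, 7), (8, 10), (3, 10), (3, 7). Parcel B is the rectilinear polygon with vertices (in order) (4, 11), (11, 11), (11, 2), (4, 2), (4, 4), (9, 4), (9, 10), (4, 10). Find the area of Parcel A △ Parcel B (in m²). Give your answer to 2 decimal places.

43.00

|Parcel A| = 20, |Parcel B| = 33, |Parcel A∩Parcel B| = 5.
|Parcel A △ Parcel B| = |Parcel A| + |Parcel B| − 2·|Parcel A∩Parcel B| = 20 + 33 − 10 = 43.00.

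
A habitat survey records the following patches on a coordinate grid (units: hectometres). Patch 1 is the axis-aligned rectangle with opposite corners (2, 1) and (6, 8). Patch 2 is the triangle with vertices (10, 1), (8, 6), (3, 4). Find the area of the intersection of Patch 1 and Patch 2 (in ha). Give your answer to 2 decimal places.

The intersection is the polygon with vertices (6,2.714), (3,4), (6,5.2).
By the shoelace formula its area is 3.73.

3.73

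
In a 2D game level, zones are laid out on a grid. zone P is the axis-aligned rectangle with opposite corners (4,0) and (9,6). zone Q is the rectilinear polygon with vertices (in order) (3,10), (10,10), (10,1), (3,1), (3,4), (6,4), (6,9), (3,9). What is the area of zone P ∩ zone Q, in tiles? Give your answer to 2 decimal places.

The intersection is the polygon with vertices (9,6), (9,1), (4,1), (4,4), (6,4), (6,6).
By the shoelace formula its area is 21.00.

21.00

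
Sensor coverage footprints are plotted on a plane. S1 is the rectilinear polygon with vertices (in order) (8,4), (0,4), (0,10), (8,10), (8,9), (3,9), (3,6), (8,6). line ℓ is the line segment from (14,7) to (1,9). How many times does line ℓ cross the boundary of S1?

1

The segment meets the boundary at (3,8.692).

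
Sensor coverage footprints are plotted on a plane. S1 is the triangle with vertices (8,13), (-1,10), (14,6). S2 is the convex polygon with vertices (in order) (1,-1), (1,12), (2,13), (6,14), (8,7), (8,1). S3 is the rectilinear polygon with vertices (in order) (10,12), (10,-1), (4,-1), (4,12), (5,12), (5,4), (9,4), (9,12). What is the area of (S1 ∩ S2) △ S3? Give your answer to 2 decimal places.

|S1 ∩ S2| = 18.46.
|(S1 ∩ S2) ∩ S3| = 3.3.
|(S1 ∩ S2) △ S3| = 18.46 + 46 − 6.6 = 57.86.

57.86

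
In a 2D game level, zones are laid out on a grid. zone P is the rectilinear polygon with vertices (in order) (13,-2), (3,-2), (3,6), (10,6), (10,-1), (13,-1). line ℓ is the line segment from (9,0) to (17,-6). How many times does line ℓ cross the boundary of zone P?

The segment meets the boundary at (11.667,-2), (10.333,-1), (10,-0.75).

3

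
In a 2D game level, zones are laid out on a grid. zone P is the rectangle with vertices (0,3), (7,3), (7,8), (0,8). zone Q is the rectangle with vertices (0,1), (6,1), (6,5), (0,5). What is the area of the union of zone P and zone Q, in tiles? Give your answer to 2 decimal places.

By inclusion–exclusion:
Individual areas: |zone P| = 35, |zone Q| = 24.
|zone P∩zone Q|: x∈[0,6], y∈[3,5] → 6·2 = 12.
|zone P ∪ zone Q| = 59 − 12 = 47.00.

47.00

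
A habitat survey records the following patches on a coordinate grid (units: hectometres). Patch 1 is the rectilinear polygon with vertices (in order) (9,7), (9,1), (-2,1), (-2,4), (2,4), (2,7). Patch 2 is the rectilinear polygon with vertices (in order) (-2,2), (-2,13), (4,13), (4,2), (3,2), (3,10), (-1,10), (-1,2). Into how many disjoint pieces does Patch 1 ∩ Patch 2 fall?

2

Patch 1 ∩ Patch 2 splits into 2 disjoint pieces (area 2, area 5).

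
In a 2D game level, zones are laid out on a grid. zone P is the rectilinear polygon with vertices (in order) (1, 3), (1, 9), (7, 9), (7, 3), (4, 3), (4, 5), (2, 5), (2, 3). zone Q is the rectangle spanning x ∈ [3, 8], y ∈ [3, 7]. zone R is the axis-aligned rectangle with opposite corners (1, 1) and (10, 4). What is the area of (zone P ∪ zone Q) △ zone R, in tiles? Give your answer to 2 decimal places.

53.00

|zone P ∪ zone Q| = 38.
|(zone P ∪ zone Q) ∩ zone R| = 6.
|(zone P ∪ zone Q) △ zone R| = 38 + 27 − 12 = 53.00.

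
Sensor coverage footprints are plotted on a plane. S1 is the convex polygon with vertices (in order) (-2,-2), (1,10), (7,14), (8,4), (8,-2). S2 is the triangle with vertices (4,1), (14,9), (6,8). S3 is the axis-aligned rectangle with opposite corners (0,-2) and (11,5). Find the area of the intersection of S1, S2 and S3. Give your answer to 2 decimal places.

7.27

The intersection is the polygon with vertices (4,1), (5.143,5), (7.9,5), (7.981,4.185).
By the shoelace formula its area is 7.27.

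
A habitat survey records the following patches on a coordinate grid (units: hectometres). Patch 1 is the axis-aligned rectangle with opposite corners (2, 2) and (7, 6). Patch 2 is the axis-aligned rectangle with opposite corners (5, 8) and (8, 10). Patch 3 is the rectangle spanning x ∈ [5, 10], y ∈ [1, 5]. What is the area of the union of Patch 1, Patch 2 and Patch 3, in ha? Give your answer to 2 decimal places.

By inclusion–exclusion:
Individual areas: |Patch 1| = 20, |Patch 2| = 6, |Patch 3| = 20.
|Patch 1∩Patch 2| = 0 (no overlap).
|Patch 1∩Patch 3|: x∈[5,7], y∈[2,5] → 2·3 = 6.
|Patch 2∩Patch 3| = 0 (no overlap).
|Patch 1∩Patch 2∩Patch 3| = 0.
|Patch 1 ∪ Patch 2 ∪ Patch 3| = 46 − 6 + 0 = 40.00.

40.00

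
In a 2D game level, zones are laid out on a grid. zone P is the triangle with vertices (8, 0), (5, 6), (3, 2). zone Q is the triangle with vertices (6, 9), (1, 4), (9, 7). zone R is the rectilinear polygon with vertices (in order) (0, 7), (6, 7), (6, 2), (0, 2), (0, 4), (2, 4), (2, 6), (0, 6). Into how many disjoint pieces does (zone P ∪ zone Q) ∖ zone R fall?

(zone P ∪ zone Q) ∖ zone R splits into 3 disjoint pieces (area 5, area 0.3125, area 6.6875).

3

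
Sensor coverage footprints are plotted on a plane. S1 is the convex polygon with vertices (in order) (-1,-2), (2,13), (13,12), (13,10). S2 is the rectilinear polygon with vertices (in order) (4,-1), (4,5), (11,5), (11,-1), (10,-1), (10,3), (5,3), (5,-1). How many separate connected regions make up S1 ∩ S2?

1

S1 ∩ S2 is a single connected region.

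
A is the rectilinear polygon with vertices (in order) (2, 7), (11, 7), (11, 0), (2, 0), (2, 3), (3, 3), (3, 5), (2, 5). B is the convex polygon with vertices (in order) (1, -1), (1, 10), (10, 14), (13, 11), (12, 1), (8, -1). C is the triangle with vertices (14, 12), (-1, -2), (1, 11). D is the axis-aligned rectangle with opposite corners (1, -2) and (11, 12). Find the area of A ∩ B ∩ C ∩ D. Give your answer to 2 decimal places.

The intersection is the polygon with vertices (3,3), (3,5), (2,5), (2,7), (8.643,7), (2,0.8), (2,3).
By the shoelace formula its area is 18.59.

18.59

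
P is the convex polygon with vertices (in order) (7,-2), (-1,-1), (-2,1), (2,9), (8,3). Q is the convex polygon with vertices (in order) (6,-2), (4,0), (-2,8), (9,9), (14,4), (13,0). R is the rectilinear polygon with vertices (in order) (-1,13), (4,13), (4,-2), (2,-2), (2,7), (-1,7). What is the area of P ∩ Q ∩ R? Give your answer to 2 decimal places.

14.04

The intersection is the polygon with vertices (2,2.667), (2,7), (1,7), (1.667,8.333), (2.583,8.417), (4,7), (4,0).
By the shoelace formula its area is 14.04.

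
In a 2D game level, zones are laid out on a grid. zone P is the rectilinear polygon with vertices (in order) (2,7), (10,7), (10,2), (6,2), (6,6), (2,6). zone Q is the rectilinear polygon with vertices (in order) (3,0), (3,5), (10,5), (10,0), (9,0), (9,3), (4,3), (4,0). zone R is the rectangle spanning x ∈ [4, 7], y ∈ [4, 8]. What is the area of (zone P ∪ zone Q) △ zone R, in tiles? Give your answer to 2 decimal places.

33.00

|zone P ∪ zone Q| = 35.
|(zone P ∪ zone Q) ∩ zone R| = 7.
|(zone P ∪ zone Q) △ zone R| = 35 + 12 − 14 = 33.00.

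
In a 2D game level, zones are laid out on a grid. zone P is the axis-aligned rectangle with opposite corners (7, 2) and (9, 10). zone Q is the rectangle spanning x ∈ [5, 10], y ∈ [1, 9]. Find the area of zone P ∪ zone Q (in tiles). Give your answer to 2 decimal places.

By inclusion–exclusion:
Individual areas: |zone P| = 16, |zone Q| = 40.
|zone P∩zone Q|: x∈[7,9], y∈[2,9] → 2·7 = 14.
|zone P ∪ zone Q| = 56 − 14 = 42.00.

42.00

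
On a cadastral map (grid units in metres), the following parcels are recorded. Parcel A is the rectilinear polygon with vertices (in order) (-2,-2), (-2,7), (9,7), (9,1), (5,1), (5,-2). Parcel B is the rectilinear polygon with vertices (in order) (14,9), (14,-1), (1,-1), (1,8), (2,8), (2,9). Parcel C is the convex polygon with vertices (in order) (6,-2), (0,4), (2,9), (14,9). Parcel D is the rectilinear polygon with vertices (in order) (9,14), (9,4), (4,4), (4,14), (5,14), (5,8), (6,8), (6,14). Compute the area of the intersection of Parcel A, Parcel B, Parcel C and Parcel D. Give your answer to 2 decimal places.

15.00

The intersection is the polygon with vertices (9,7), (9,4), (4,4), (4,7).
By the shoelace formula its area is 15.00.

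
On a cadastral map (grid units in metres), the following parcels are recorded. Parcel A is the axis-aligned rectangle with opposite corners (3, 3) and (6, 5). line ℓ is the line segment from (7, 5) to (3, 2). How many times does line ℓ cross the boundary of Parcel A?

2

The segment meets the boundary at (4.333,3), (6,4.25).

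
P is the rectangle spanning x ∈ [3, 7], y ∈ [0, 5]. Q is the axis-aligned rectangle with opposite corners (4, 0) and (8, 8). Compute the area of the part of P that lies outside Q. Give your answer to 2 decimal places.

|P∩Q|: x∈[4,7], y∈[0,5] → 3·5 = 15.
|P| = 20.
|P ∖ Q| = |P| − |P∩Q| = 20 − 15 = 5.00.

5.00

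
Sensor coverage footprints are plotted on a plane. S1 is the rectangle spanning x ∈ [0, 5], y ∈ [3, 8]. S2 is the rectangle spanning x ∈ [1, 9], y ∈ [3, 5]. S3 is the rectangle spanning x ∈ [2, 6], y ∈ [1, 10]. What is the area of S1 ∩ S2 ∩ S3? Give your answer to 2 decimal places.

6.00

The intersection is the polygon with vertices (2,3), (2,5), (5,5), (5,3).
By the shoelace formula its area is 6.00.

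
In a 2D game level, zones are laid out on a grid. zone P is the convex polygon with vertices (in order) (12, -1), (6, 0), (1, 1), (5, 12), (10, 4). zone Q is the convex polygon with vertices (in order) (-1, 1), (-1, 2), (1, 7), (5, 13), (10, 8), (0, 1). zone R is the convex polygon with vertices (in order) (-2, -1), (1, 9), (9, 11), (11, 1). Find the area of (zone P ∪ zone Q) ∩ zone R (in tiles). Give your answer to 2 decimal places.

|zone P ∪ zone Q| = 99.0522.
|(zone P ∪ zone Q) ∩ zone R| = 85.25.

85.25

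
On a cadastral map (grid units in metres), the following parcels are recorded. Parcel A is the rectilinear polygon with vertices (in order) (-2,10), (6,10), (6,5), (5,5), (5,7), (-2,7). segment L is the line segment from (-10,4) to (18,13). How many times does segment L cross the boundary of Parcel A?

The segment meets the boundary at (6,9.143), (-0.667,7).

2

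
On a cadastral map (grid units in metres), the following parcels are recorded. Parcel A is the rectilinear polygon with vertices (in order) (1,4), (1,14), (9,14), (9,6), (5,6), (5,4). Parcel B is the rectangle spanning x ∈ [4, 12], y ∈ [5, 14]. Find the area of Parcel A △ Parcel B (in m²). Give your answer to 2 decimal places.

62.00

|Parcel A| = 72, |Parcel B| = 72, |Parcel A∩Parcel B| = 41.
|Parcel A △ Parcel B| = |Parcel A| + |Parcel B| − 2·|Parcel A∩Parcel B| = 72 + 72 − 82 = 62.00.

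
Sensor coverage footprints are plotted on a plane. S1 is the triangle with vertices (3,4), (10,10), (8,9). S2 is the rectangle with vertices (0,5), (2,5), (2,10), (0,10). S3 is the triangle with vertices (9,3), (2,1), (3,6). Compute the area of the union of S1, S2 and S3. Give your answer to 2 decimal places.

By inclusion–exclusion:
Individual areas: |S1| = 2.5, |S2| = 10, |S3| = 16.5.
|S1∩S2| = 0.
|S1∩S3| = 0.1404.
|S2∩S3| = 0.
|S1∩S2∩S3| = 0.
|S1 ∪ S2 ∪ S3| = 29 − 0.1404 + 0 = 28.86.

28.86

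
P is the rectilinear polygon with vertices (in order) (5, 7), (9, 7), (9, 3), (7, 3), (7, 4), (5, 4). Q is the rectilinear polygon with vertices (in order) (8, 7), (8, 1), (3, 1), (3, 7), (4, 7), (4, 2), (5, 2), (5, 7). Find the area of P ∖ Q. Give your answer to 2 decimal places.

|P| = 14, |P∩Q| = 10.
|P ∖ Q| = |P| − |P∩Q| = 14 − 10 = 4.00.

4.00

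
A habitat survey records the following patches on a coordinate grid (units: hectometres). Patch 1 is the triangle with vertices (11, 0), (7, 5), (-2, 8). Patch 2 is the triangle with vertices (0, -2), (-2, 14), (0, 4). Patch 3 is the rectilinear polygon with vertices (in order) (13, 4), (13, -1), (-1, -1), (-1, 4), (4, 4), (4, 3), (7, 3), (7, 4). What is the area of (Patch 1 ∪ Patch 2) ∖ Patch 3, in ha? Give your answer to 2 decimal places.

15.24

|Patch 1 ∪ Patch 2| = 22.3416.
|(Patch 1 ∪ Patch 2) ∩ Patch 3| = 7.1.
|(Patch 1 ∪ Patch 2) ∖ Patch 3| = 22.3416 − 7.1 = 15.24.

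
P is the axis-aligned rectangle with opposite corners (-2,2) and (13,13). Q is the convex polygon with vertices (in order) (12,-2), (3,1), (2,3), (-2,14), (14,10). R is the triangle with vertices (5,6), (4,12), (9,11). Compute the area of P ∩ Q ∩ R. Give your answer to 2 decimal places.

The intersection is the polygon with vertices (4,12), (9,11), (5,6).
By the shoelace formula its area is 14.50.

14.50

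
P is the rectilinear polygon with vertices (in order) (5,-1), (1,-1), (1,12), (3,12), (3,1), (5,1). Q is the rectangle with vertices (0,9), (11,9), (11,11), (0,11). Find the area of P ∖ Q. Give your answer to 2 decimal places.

26.00

|P| = 30, |P∩Q| = 4.
|P ∖ Q| = |P| − |P∩Q| = 30 − 4 = 26.00.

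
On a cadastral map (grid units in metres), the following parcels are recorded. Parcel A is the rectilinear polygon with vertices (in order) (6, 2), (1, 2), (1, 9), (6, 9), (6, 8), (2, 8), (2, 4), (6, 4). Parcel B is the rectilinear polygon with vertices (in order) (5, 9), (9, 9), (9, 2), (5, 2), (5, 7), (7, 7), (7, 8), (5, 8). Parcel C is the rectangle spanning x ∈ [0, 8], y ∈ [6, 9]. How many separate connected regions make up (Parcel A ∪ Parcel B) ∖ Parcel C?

1

(Parcel A ∪ Parcel B) ∖ Parcel C is a single connected region.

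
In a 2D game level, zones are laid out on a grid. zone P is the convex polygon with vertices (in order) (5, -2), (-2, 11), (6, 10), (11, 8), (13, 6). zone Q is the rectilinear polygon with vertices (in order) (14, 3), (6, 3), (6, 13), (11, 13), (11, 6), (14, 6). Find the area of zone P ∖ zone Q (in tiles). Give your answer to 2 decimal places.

|zone P| = 95.5, |zone P∩zone Q| = 31.5.
|zone P ∖ zone Q| = |zone P| − |zone P∩zone Q| = 95.5 − 31.5 = 64.00.

64.00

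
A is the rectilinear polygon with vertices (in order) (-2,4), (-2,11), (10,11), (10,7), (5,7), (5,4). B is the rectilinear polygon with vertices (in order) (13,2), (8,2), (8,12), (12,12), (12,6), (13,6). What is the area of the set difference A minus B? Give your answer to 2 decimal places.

|A| = 69, |A∩B| = 8.
|A ∖ B| = |A| − |A∩B| = 69 − 8 = 61.00.

61.00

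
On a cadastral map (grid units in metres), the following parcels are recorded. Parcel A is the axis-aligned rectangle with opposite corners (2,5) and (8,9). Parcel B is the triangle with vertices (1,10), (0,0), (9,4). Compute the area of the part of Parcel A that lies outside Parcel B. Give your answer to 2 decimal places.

12.00

|Parcel A| = 24, |Parcel A∩Parcel B| = 12.
|Parcel A ∖ Parcel B| = |Parcel A| − |Parcel A∩Parcel B| = 24 − 12 = 12.00.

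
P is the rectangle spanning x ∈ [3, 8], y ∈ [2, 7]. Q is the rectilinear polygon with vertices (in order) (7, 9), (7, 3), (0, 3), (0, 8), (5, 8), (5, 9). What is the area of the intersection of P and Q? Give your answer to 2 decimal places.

The intersection is the polygon with vertices (3,7), (7,7), (7,3), (3,3).
By the shoelace formula its area is 16.00.

16.00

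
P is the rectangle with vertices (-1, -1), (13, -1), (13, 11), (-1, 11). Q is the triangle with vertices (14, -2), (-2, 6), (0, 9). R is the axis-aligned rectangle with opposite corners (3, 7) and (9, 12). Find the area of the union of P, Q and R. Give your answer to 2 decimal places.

By inclusion–exclusion:
Individual areas: |P| = 168, |Q| = 32, |R| = 30.
|P∩Q| = 30.6364.
|P∩R|: x∈[3,9], y∈[7,11] → 6·4 = 24.
|Q∩R| = 0.
|P∩Q∩R| = 0.
|P ∪ Q ∪ R| = 230 − 54.6364 + 0 = 175.36.

175.36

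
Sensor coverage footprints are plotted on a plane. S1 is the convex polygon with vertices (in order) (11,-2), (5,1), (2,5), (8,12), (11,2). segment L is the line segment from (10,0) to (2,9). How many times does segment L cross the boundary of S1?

The segment meets the boundary at (3.745,7.036).

1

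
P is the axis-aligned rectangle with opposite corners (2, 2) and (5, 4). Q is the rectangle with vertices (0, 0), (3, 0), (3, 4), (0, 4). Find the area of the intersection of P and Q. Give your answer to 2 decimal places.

2.00

|P∩Q|: x∈[2,3], y∈[2,4] → 1·2 = 2.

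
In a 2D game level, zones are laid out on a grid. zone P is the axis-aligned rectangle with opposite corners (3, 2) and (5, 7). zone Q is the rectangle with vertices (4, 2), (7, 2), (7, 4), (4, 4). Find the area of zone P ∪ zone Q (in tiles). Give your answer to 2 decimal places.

By inclusion–exclusion:
Individual areas: |zone P| = 10, |zone Q| = 6.
|zone P∩zone Q|: x∈[4,5], y∈[2,4] → 1·2 = 2.
|zone P ∪ zone Q| = 16 − 2 = 14.00.

14.00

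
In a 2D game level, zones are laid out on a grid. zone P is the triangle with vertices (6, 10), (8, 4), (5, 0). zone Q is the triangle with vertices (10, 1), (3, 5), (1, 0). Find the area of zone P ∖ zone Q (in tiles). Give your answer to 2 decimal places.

|zone P| = 13, |zone P∩zone Q| = 3.1309.
|zone P ∖ zone Q| = |zone P| − |zone P∩zone Q| = 13 − 3.1309 = 9.87.

9.87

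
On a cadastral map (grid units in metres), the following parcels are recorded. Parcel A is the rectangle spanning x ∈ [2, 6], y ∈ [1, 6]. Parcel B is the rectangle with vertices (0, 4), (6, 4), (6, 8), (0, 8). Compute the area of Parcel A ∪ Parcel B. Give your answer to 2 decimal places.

By inclusion–exclusion:
Individual areas: |Parcel A| = 20, |Parcel B| = 24.
|Parcel A∩Parcel B|: x∈[2,6], y∈[4,6] → 4·2 = 8.
|Parcel A ∪ Parcel B| = 44 − 8 = 36.00.

36.00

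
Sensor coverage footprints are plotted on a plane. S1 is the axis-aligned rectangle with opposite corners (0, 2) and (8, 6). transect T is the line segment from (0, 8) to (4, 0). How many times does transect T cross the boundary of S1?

The segment meets the boundary at (3,2), (1,6).

2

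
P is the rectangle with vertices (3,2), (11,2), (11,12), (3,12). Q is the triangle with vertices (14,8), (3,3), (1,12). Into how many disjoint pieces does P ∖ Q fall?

P ∖ Q splits into 2 disjoint pieces (area 22.5455, area 14.7692).

2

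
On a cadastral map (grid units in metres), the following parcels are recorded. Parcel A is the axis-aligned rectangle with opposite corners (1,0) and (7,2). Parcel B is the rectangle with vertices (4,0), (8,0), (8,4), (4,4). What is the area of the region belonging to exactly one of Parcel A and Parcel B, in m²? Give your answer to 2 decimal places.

|Parcel A∩Parcel B|: x∈[4,7], y∈[0,2] → 3·2 = 6.
|Parcel A △ Parcel B| = |Parcel A| + |Parcel B| − 2·|Parcel A∩Parcel B| = 12 + 16 − 12 = 16.00.

16.00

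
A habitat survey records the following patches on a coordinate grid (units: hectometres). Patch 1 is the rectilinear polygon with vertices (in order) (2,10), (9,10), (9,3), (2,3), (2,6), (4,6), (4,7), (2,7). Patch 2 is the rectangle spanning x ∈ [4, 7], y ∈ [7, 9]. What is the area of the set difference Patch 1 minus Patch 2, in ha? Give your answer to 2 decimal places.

41.00

|Patch 1| = 47, |Patch 1∩Patch 2| = 6.
|Patch 1 ∖ Patch 2| = |Patch 1| − |Patch 1∩Patch 2| = 47 − 6 = 41.00.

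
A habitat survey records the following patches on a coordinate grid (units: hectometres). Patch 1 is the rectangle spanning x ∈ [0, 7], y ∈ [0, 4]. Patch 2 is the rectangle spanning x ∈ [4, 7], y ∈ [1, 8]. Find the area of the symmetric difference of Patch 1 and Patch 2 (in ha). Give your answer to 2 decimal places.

|Patch 1∩Patch 2|: x∈[4,7], y∈[1,4] → 3·3 = 9.
|Patch 1 △ Patch 2| = |Patch 1| + |Patch 2| − 2·|Patch 1∩Patch 2| = 28 + 21 − 18 = 31.00.

31.00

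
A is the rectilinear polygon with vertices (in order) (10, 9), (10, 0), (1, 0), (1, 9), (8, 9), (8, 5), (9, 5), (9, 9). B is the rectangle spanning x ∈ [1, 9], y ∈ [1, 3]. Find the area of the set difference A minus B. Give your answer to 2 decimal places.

|A| = 77, |A∩B| = 16.
|A ∖ B| = |A| − |A∩B| = 77 − 16 = 61.00.

61.00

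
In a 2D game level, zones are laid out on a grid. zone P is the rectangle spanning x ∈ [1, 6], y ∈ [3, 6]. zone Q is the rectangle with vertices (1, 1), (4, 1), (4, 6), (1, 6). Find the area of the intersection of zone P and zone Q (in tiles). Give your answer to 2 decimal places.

|zone P∩zone Q|: x∈[1,4], y∈[3,6] → 3·3 = 9.

9.00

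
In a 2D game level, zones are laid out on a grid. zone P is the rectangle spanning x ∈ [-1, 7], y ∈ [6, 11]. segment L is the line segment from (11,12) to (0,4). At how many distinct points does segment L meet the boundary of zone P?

The segment meets the boundary at (2.75,6), (7,9.091).

2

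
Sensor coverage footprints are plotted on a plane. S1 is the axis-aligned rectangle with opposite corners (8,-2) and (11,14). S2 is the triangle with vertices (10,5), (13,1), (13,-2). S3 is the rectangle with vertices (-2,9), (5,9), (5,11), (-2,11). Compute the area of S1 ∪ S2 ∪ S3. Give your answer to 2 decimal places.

By inclusion–exclusion:
Individual areas: |S1| = 48, |S2| = 4.5, |S3| = 14.
|S1∩S2| = 0.5.
|S1∩S3| = 0 (no overlap).
|S2∩S3| = 0.
|S1∩S2∩S3| = 0.
|S1 ∪ S2 ∪ S3| = 66.5 − 0.5 + 0 = 66.00.

66.00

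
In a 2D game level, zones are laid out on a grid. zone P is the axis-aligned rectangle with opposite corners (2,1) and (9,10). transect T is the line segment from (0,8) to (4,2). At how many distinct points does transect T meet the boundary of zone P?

1

The segment meets the boundary at (2,5).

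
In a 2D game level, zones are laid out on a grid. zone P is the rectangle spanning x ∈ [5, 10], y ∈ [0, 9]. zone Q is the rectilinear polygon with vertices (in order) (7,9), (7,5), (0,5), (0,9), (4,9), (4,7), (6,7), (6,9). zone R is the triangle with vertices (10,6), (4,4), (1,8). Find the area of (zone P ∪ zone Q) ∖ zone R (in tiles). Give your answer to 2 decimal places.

|zone P ∪ zone Q| = 63.
|(zone P ∪ zone Q) ∩ zone R| = 13.5694.
|(zone P ∪ zone Q) ∖ zone R| = 63 − 13.5694 = 49.43.

49.43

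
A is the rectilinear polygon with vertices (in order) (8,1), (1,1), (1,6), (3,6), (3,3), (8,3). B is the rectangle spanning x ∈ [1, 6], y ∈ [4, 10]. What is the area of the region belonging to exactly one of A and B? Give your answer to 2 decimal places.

42.00

|A| = 20, |B| = 30, |A∩B| = 4.
|A △ B| = |A| + |B| − 2·|A∩B| = 20 + 30 − 8 = 42.00.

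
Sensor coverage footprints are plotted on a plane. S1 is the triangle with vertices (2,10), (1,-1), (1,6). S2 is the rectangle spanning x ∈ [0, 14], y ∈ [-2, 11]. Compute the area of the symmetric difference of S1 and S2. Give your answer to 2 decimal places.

178.50

|S1| = 3.5, |S2| = 182, |S1∩S2| = 3.5.
|S1 △ S2| = |S1| + |S2| − 2·|S1∩S2| = 3.5 + 182 − 7 = 178.50.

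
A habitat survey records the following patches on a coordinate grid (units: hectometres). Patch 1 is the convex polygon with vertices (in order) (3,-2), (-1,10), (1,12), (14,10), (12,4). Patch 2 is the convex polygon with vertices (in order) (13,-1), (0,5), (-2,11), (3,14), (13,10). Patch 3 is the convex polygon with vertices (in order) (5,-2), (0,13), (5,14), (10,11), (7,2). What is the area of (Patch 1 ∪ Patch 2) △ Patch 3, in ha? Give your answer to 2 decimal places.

86.82

|Patch 1 ∪ Patch 2| = 162.3106.
|(Patch 1 ∪ Patch 2) ∩ Patch 3| = 79.2465.
|(Patch 1 ∪ Patch 2) △ Patch 3| = 162.3106 + 83 − 158.4929 = 86.82.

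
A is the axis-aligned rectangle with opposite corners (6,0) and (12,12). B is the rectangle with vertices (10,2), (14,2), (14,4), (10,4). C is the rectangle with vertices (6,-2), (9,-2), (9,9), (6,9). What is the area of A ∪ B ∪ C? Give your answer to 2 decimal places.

By inclusion–exclusion:
Individual areas: |A| = 72, |B| = 8, |C| = 33.
|A∩B|: x∈[10,12], y∈[2,4] → 2·2 = 4.
|A∩C|: x∈[6,9], y∈[0,9] → 3·9 = 27.
|B∩C| = 0 (no overlap).
|A∩B∩C| = 0.
|A ∪ B ∪ C| = 113 − 31 + 0 = 82.00.

82.00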